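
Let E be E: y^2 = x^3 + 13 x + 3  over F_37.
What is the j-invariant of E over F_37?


Delta = -16(4 a^3 + 27 b^2) mod 37 = 26
-1728 * (4 a)^3 = -1728 * (4*13)^3 mod 37 = 14
j = 14 * 26^(-1) mod 37 = 29

j = 29 (mod 37)


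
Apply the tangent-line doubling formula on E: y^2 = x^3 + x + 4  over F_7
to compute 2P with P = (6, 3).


Doubling: s = (3 x1^2 + a) / (2 y1)
s = (3*6^2 + 1) / (2*3) mod 7 = 3
x3 = s^2 - 2 x1 mod 7 = 3^2 - 2*6 = 4
y3 = s (x1 - x3) - y1 mod 7 = 3 * (6 - 4) - 3 = 3

2P = (4, 3)


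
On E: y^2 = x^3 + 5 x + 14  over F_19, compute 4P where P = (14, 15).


k = 4 = 100_2 (binary, LSB first: 001)
Double-and-add from P = (14, 15):
  bit 0 = 0: acc unchanged = O
  bit 1 = 0: acc unchanged = O
  bit 2 = 1: acc = O + (15, 5) = (15, 5)

4P = (15, 5)


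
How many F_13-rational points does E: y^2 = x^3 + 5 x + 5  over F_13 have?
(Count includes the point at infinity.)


For each x in F_13, count y with y^2 = x^3 + 5 x + 5 mod 13:
  x = 2: RHS = 10, y in [6, 7]  -> 2 point(s)
  x = 5: RHS = 12, y in [5, 8]  -> 2 point(s)
  x = 6: RHS = 4, y in [2, 11]  -> 2 point(s)
  x = 9: RHS = 12, y in [5, 8]  -> 2 point(s)
  x = 11: RHS = 0, y in [0]  -> 1 point(s)
  x = 12: RHS = 12, y in [5, 8]  -> 2 point(s)
Affine points: 11. Add the point at infinity: total = 12.

#E(F_13) = 12


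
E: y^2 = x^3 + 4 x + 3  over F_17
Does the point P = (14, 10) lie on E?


Check whether y^2 = x^3 + 4 x + 3 (mod 17) for (x, y) = (14, 10).
LHS: y^2 = 10^2 mod 17 = 15
RHS: x^3 + 4 x + 3 = 14^3 + 4*14 + 3 mod 17 = 15
LHS = RHS

Yes, on the curve


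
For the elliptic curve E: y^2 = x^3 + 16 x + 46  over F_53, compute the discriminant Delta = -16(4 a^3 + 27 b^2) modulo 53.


4 a^3 + 27 b^2 = 4*16^3 + 27*46^2 = 16384 + 57132 = 73516
Delta = -16 * (73516) = -1176256
Delta mod 53 = 26

Delta = 26 (mod 53)


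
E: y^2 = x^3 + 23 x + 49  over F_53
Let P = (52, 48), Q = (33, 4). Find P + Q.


P != Q, so use the chord formula.
s = (y2 - y1) / (x2 - x1) = (9) / (34) mod 53 = 33
x3 = s^2 - x1 - x2 mod 53 = 33^2 - 52 - 33 = 50
y3 = s (x1 - x3) - y1 mod 53 = 33 * (52 - 50) - 48 = 18

P + Q = (50, 18)


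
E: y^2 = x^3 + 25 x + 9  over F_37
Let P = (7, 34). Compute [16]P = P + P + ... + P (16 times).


k = 16 = 10000_2 (binary, LSB first: 00001)
Double-and-add from P = (7, 34):
  bit 0 = 0: acc unchanged = O
  bit 1 = 0: acc unchanged = O
  bit 2 = 0: acc unchanged = O
  bit 3 = 0: acc unchanged = O
  bit 4 = 1: acc = O + (2, 17) = (2, 17)

16P = (2, 17)


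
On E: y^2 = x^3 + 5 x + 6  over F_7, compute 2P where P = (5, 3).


Doubling: s = (3 x1^2 + a) / (2 y1)
s = (3*5^2 + 5) / (2*3) mod 7 = 4
x3 = s^2 - 2 x1 mod 7 = 4^2 - 2*5 = 6
y3 = s (x1 - x3) - y1 mod 7 = 4 * (5 - 6) - 3 = 0

2P = (6, 0)


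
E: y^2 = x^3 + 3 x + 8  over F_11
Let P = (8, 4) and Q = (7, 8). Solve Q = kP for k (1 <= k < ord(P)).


Enumerate multiples of P until we hit Q = (7, 8):
  1P = (8, 4)
  2P = (7, 8)
Match found at i = 2.

k = 2


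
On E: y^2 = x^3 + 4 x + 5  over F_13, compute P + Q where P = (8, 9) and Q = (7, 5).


P != Q, so use the chord formula.
s = (y2 - y1) / (x2 - x1) = (9) / (12) mod 13 = 4
x3 = s^2 - x1 - x2 mod 13 = 4^2 - 8 - 7 = 1
y3 = s (x1 - x3) - y1 mod 13 = 4 * (8 - 1) - 9 = 6

P + Q = (1, 6)


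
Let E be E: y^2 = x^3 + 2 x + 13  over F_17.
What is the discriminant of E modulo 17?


4 a^3 + 27 b^2 = 4*2^3 + 27*13^2 = 32 + 4563 = 4595
Delta = -16 * (4595) = -73520
Delta mod 17 = 5

Delta = 5 (mod 17)


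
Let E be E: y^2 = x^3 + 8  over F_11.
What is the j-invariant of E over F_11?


Delta = -16(4 a^3 + 27 b^2) mod 11 = 6
-1728 * (4 a)^3 = -1728 * (4*0)^3 mod 11 = 0
j = 0 * 6^(-1) mod 11 = 0

j = 0 (mod 11)


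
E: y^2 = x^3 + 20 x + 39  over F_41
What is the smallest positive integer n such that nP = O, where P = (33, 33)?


Compute successive multiples of P until we hit O:
  1P = (33, 33)
  2P = (25, 25)
  3P = (25, 16)
  4P = (33, 8)
  5P = O

ord(P) = 5


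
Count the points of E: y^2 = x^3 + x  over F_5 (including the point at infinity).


For each x in F_5, count y with y^2 = x^3 + 1 x + 0 mod 5:
  x = 0: RHS = 0, y in [0]  -> 1 point(s)
  x = 2: RHS = 0, y in [0]  -> 1 point(s)
  x = 3: RHS = 0, y in [0]  -> 1 point(s)
Affine points: 3. Add the point at infinity: total = 4.

#E(F_5) = 4


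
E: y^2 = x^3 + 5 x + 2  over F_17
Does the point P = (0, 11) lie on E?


Check whether y^2 = x^3 + 5 x + 2 (mod 17) for (x, y) = (0, 11).
LHS: y^2 = 11^2 mod 17 = 2
RHS: x^3 + 5 x + 2 = 0^3 + 5*0 + 2 mod 17 = 2
LHS = RHS

Yes, on the curve


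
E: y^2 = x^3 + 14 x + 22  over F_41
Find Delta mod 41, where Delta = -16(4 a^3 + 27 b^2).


4 a^3 + 27 b^2 = 4*14^3 + 27*22^2 = 10976 + 13068 = 24044
Delta = -16 * (24044) = -384704
Delta mod 41 = 40

Delta = 40 (mod 41)


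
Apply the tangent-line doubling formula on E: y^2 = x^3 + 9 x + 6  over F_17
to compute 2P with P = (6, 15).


Doubling: s = (3 x1^2 + a) / (2 y1)
s = (3*6^2 + 9) / (2*15) mod 17 = 9
x3 = s^2 - 2 x1 mod 17 = 9^2 - 2*6 = 1
y3 = s (x1 - x3) - y1 mod 17 = 9 * (6 - 1) - 15 = 13

2P = (1, 13)


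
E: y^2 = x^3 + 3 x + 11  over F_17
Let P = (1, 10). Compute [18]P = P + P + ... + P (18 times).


k = 18 = 10010_2 (binary, LSB first: 01001)
Double-and-add from P = (1, 10):
  bit 0 = 0: acc unchanged = O
  bit 1 = 1: acc = O + (2, 5) = (2, 5)
  bit 2 = 0: acc unchanged = (2, 5)
  bit 3 = 0: acc unchanged = (2, 5)
  bit 4 = 1: acc = (2, 5) + (9, 11) = (5, 7)

18P = (5, 7)


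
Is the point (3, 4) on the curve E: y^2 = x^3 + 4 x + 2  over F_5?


Check whether y^2 = x^3 + 4 x + 2 (mod 5) for (x, y) = (3, 4).
LHS: y^2 = 4^2 mod 5 = 1
RHS: x^3 + 4 x + 2 = 3^3 + 4*3 + 2 mod 5 = 1
LHS = RHS

Yes, on the curve


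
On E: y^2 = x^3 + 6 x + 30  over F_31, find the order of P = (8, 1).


Compute successive multiples of P until we hit O:
  1P = (8, 1)
  2P = (20, 20)
  3P = (4, 26)
  4P = (29, 14)
  5P = (27, 2)
  6P = (10, 25)
  7P = (2, 9)
  8P = (9, 21)
  ... (continuing to 29P)
  29P = O

ord(P) = 29


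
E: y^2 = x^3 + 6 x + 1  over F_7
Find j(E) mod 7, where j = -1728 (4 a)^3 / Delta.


Delta = -16(4 a^3 + 27 b^2) mod 7 = 3
-1728 * (4 a)^3 = -1728 * (4*6)^3 mod 7 = 6
j = 6 * 3^(-1) mod 7 = 2

j = 2 (mod 7)


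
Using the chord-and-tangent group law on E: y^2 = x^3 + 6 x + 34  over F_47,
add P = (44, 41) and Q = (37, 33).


P != Q, so use the chord formula.
s = (y2 - y1) / (x2 - x1) = (39) / (40) mod 47 = 28
x3 = s^2 - x1 - x2 mod 47 = 28^2 - 44 - 37 = 45
y3 = s (x1 - x3) - y1 mod 47 = 28 * (44 - 45) - 41 = 25

P + Q = (45, 25)


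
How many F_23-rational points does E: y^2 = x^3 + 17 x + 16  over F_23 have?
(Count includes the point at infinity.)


For each x in F_23, count y with y^2 = x^3 + 17 x + 16 mod 23:
  x = 0: RHS = 16, y in [4, 19]  -> 2 point(s)
  x = 2: RHS = 12, y in [9, 14]  -> 2 point(s)
  x = 3: RHS = 2, y in [5, 18]  -> 2 point(s)
  x = 6: RHS = 12, y in [9, 14]  -> 2 point(s)
  x = 7: RHS = 18, y in [8, 15]  -> 2 point(s)
  x = 9: RHS = 1, y in [1, 22]  -> 2 point(s)
  x = 10: RHS = 13, y in [6, 17]  -> 2 point(s)
  x = 11: RHS = 16, y in [4, 19]  -> 2 point(s)
  x = 12: RHS = 16, y in [4, 19]  -> 2 point(s)
  x = 14: RHS = 8, y in [10, 13]  -> 2 point(s)
  x = 15: RHS = 12, y in [9, 14]  -> 2 point(s)
  x = 18: RHS = 13, y in [6, 17]  -> 2 point(s)
Affine points: 24. Add the point at infinity: total = 25.

#E(F_23) = 25


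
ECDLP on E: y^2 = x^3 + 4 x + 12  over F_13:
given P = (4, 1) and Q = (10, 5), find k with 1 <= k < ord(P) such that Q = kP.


Enumerate multiples of P until we hit Q = (10, 5):
  1P = (4, 1)
  2P = (5, 12)
  3P = (8, 7)
  4P = (0, 5)
  5P = (10, 5)
Match found at i = 5.

k = 5


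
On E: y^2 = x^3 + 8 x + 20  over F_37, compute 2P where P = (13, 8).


k = 2 = 10_2 (binary, LSB first: 01)
Double-and-add from P = (13, 8):
  bit 0 = 0: acc unchanged = O
  bit 1 = 1: acc = O + (8, 35) = (8, 35)

2P = (8, 35)


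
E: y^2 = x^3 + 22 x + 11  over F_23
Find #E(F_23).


For each x in F_23, count y with y^2 = x^3 + 22 x + 11 mod 23:
  x = 3: RHS = 12, y in [9, 14]  -> 2 point(s)
  x = 4: RHS = 2, y in [5, 18]  -> 2 point(s)
  x = 5: RHS = 16, y in [4, 19]  -> 2 point(s)
  x = 7: RHS = 2, y in [5, 18]  -> 2 point(s)
  x = 8: RHS = 9, y in [3, 20]  -> 2 point(s)
  x = 9: RHS = 18, y in [8, 15]  -> 2 point(s)
  x = 10: RHS = 12, y in [9, 14]  -> 2 point(s)
  x = 12: RHS = 2, y in [5, 18]  -> 2 point(s)
  x = 14: RHS = 4, y in [2, 21]  -> 2 point(s)
  x = 15: RHS = 13, y in [6, 17]  -> 2 point(s)
  x = 17: RHS = 8, y in [10, 13]  -> 2 point(s)
  x = 18: RHS = 6, y in [11, 12]  -> 2 point(s)
Affine points: 24. Add the point at infinity: total = 25.

#E(F_23) = 25


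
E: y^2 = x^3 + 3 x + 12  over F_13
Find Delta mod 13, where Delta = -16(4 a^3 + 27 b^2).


4 a^3 + 27 b^2 = 4*3^3 + 27*12^2 = 108 + 3888 = 3996
Delta = -16 * (3996) = -63936
Delta mod 13 = 11

Delta = 11 (mod 13)


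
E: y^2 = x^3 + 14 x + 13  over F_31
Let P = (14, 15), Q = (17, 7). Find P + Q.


P != Q, so use the chord formula.
s = (y2 - y1) / (x2 - x1) = (23) / (3) mod 31 = 18
x3 = s^2 - x1 - x2 mod 31 = 18^2 - 14 - 17 = 14
y3 = s (x1 - x3) - y1 mod 31 = 18 * (14 - 14) - 15 = 16

P + Q = (14, 16)


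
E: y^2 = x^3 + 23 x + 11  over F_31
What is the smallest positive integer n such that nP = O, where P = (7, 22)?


Compute successive multiples of P until we hit O:
  1P = (7, 22)
  2P = (22, 6)
  3P = (3, 13)
  4P = (28, 16)
  5P = (10, 1)
  6P = (1, 29)
  7P = (8, 5)
  8P = (26, 22)
  ... (continuing to 34P)
  34P = O

ord(P) = 34


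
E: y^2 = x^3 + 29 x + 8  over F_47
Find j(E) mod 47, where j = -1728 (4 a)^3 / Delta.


Delta = -16(4 a^3 + 27 b^2) mod 47 = 9
-1728 * (4 a)^3 = -1728 * (4*29)^3 mod 47 = 4
j = 4 * 9^(-1) mod 47 = 37

j = 37 (mod 47)


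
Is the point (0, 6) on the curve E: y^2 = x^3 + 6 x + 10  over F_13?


Check whether y^2 = x^3 + 6 x + 10 (mod 13) for (x, y) = (0, 6).
LHS: y^2 = 6^2 mod 13 = 10
RHS: x^3 + 6 x + 10 = 0^3 + 6*0 + 10 mod 13 = 10
LHS = RHS

Yes, on the curve


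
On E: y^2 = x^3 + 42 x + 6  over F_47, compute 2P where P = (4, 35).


Doubling: s = (3 x1^2 + a) / (2 y1)
s = (3*4^2 + 42) / (2*35) mod 47 = 8
x3 = s^2 - 2 x1 mod 47 = 8^2 - 2*4 = 9
y3 = s (x1 - x3) - y1 mod 47 = 8 * (4 - 9) - 35 = 19

2P = (9, 19)


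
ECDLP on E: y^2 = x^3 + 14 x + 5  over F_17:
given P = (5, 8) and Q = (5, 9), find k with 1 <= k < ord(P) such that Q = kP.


Enumerate multiples of P until we hit Q = (5, 9):
  1P = (5, 8)
  2P = (6, 13)
  3P = (14, 15)
  4P = (7, 15)
  5P = (13, 15)
  6P = (8, 0)
  7P = (13, 2)
  8P = (7, 2)
  9P = (14, 2)
  10P = (6, 4)
  11P = (5, 9)
Match found at i = 11.

k = 11


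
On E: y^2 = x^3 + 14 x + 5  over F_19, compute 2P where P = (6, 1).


Doubling: s = (3 x1^2 + a) / (2 y1)
s = (3*6^2 + 14) / (2*1) mod 19 = 4
x3 = s^2 - 2 x1 mod 19 = 4^2 - 2*6 = 4
y3 = s (x1 - x3) - y1 mod 19 = 4 * (6 - 4) - 1 = 7

2P = (4, 7)


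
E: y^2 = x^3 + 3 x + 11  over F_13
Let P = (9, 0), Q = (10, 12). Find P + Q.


P != Q, so use the chord formula.
s = (y2 - y1) / (x2 - x1) = (12) / (1) mod 13 = 12
x3 = s^2 - x1 - x2 mod 13 = 12^2 - 9 - 10 = 8
y3 = s (x1 - x3) - y1 mod 13 = 12 * (9 - 8) - 0 = 12

P + Q = (8, 12)


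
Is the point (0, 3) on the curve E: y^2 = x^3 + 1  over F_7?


Check whether y^2 = x^3 + 0 x + 1 (mod 7) for (x, y) = (0, 3).
LHS: y^2 = 3^2 mod 7 = 2
RHS: x^3 + 0 x + 1 = 0^3 + 0*0 + 1 mod 7 = 1
LHS != RHS

No, not on the curve


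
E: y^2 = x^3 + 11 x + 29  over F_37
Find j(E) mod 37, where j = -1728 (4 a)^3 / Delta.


Delta = -16(4 a^3 + 27 b^2) mod 37 = 18
-1728 * (4 a)^3 = -1728 * (4*11)^3 mod 37 = 36
j = 36 * 18^(-1) mod 37 = 2

j = 2 (mod 37)


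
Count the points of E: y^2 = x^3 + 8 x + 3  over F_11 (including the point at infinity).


For each x in F_11, count y with y^2 = x^3 + 8 x + 3 mod 11:
  x = 0: RHS = 3, y in [5, 6]  -> 2 point(s)
  x = 1: RHS = 1, y in [1, 10]  -> 2 point(s)
  x = 2: RHS = 5, y in [4, 7]  -> 2 point(s)
  x = 4: RHS = 0, y in [0]  -> 1 point(s)
  x = 5: RHS = 3, y in [5, 6]  -> 2 point(s)
  x = 6: RHS = 3, y in [5, 6]  -> 2 point(s)
  x = 9: RHS = 1, y in [1, 10]  -> 2 point(s)
  x = 10: RHS = 5, y in [4, 7]  -> 2 point(s)
Affine points: 15. Add the point at infinity: total = 16.

#E(F_11) = 16


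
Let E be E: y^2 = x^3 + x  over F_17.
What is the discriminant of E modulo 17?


4 a^3 + 27 b^2 = 4*1^3 + 27*0^2 = 4 + 0 = 4
Delta = -16 * (4) = -64
Delta mod 17 = 4

Delta = 4 (mod 17)


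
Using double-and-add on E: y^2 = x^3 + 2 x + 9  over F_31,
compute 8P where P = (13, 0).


k = 8 = 1000_2 (binary, LSB first: 0001)
Double-and-add from P = (13, 0):
  bit 0 = 0: acc unchanged = O
  bit 1 = 0: acc unchanged = O
  bit 2 = 0: acc unchanged = O
  bit 3 = 1: acc = O + O = O

8P = O


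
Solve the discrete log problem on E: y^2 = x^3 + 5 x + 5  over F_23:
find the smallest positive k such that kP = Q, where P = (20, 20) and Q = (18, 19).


Enumerate multiples of P until we hit Q = (18, 19):
  1P = (20, 20)
  2P = (14, 17)
  3P = (18, 4)
  4P = (3, 1)
  5P = (3, 22)
  6P = (18, 19)
Match found at i = 6.

k = 6


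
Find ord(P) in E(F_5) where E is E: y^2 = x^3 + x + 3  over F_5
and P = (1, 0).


Compute successive multiples of P until we hit O:
  1P = (1, 0)
  2P = O

ord(P) = 2


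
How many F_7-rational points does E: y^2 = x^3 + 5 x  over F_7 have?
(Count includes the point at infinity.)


For each x in F_7, count y with y^2 = x^3 + 5 x + 0 mod 7:
  x = 0: RHS = 0, y in [0]  -> 1 point(s)
  x = 2: RHS = 4, y in [2, 5]  -> 2 point(s)
  x = 3: RHS = 0, y in [0]  -> 1 point(s)
  x = 4: RHS = 0, y in [0]  -> 1 point(s)
  x = 6: RHS = 1, y in [1, 6]  -> 2 point(s)
Affine points: 7. Add the point at infinity: total = 8.

#E(F_7) = 8


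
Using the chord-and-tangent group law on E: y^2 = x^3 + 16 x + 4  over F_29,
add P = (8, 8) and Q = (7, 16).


P != Q, so use the chord formula.
s = (y2 - y1) / (x2 - x1) = (8) / (28) mod 29 = 21
x3 = s^2 - x1 - x2 mod 29 = 21^2 - 8 - 7 = 20
y3 = s (x1 - x3) - y1 mod 29 = 21 * (8 - 20) - 8 = 1

P + Q = (20, 1)


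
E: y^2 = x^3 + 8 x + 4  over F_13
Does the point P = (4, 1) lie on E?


Check whether y^2 = x^3 + 8 x + 4 (mod 13) for (x, y) = (4, 1).
LHS: y^2 = 1^2 mod 13 = 1
RHS: x^3 + 8 x + 4 = 4^3 + 8*4 + 4 mod 13 = 9
LHS != RHS

No, not on the curve


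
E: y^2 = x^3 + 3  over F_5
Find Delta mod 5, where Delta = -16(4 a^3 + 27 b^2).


4 a^3 + 27 b^2 = 4*0^3 + 27*3^2 = 0 + 243 = 243
Delta = -16 * (243) = -3888
Delta mod 5 = 2

Delta = 2 (mod 5)


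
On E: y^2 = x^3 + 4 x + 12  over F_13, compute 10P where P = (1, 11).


k = 10 = 1010_2 (binary, LSB first: 0101)
Double-and-add from P = (1, 11):
  bit 0 = 0: acc unchanged = O
  bit 1 = 1: acc = O + (10, 8) = (10, 8)
  bit 2 = 0: acc unchanged = (10, 8)
  bit 3 = 1: acc = (10, 8) + (4, 12) = (11, 10)

10P = (11, 10)


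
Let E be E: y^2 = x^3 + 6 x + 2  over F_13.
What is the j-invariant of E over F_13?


Delta = -16(4 a^3 + 27 b^2) mod 13 = 9
-1728 * (4 a)^3 = -1728 * (4*6)^3 mod 13 = 5
j = 5 * 9^(-1) mod 13 = 2

j = 2 (mod 13)


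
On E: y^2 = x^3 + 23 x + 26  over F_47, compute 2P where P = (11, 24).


Doubling: s = (3 x1^2 + a) / (2 y1)
s = (3*11^2 + 23) / (2*24) mod 47 = 10
x3 = s^2 - 2 x1 mod 47 = 10^2 - 2*11 = 31
y3 = s (x1 - x3) - y1 mod 47 = 10 * (11 - 31) - 24 = 11

2P = (31, 11)


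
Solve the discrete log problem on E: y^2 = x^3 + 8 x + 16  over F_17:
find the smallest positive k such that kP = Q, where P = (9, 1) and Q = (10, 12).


Enumerate multiples of P until we hit Q = (10, 12):
  1P = (9, 1)
  2P = (3, 4)
  3P = (1, 12)
  4P = (15, 3)
  5P = (12, 15)
  6P = (14, 4)
  7P = (10, 12)
Match found at i = 7.

k = 7


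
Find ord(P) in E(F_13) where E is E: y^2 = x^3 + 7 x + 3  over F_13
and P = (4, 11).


Compute successive multiples of P until we hit O:
  1P = (4, 11)
  2P = (8, 5)
  3P = (0, 9)
  4P = (6, 1)
  5P = (2, 5)
  6P = (3, 5)
  7P = (3, 8)
  8P = (2, 8)
  ... (continuing to 13P)
  13P = O

ord(P) = 13


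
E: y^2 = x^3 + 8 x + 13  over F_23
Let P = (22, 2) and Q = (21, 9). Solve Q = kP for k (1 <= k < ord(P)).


Enumerate multiples of P until we hit Q = (21, 9):
  1P = (22, 2)
  2P = (11, 11)
  3P = (15, 9)
  4P = (10, 9)
  5P = (3, 8)
  6P = (6, 22)
  7P = (21, 14)
  8P = (9, 3)
  9P = (18, 3)
  10P = (19, 3)
  11P = (0, 6)
  12P = (17, 18)
  13P = (20, 10)
  14P = (20, 13)
  15P = (17, 5)
  16P = (0, 17)
  17P = (19, 20)
  18P = (18, 20)
  19P = (9, 20)
  20P = (21, 9)
Match found at i = 20.

k = 20


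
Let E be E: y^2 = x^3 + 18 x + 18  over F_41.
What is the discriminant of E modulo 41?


4 a^3 + 27 b^2 = 4*18^3 + 27*18^2 = 23328 + 8748 = 32076
Delta = -16 * (32076) = -513216
Delta mod 41 = 22

Delta = 22 (mod 41)


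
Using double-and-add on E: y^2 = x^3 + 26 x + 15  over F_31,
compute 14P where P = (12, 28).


k = 14 = 1110_2 (binary, LSB first: 0111)
Double-and-add from P = (12, 28):
  bit 0 = 0: acc unchanged = O
  bit 1 = 1: acc = O + (23, 16) = (23, 16)
  bit 2 = 1: acc = (23, 16) + (17, 21) = (27, 8)
  bit 3 = 1: acc = (27, 8) + (16, 1) = (13, 15)

14P = (13, 15)


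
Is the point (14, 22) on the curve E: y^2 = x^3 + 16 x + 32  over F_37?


Check whether y^2 = x^3 + 16 x + 32 (mod 37) for (x, y) = (14, 22).
LHS: y^2 = 22^2 mod 37 = 3
RHS: x^3 + 16 x + 32 = 14^3 + 16*14 + 32 mod 37 = 3
LHS = RHS

Yes, on the curve


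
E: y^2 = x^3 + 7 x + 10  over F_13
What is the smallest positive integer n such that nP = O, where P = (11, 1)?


Compute successive multiples of P until we hit O:
  1P = (11, 1)
  2P = (0, 6)
  3P = (5, 1)
  4P = (10, 12)
  5P = (9, 3)
  6P = (7, 8)
  7P = (7, 5)
  8P = (9, 10)
  ... (continuing to 13P)
  13P = O

ord(P) = 13


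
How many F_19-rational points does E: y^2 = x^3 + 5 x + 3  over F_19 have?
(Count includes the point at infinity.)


For each x in F_19, count y with y^2 = x^3 + 5 x + 3 mod 19:
  x = 1: RHS = 9, y in [3, 16]  -> 2 point(s)
  x = 3: RHS = 7, y in [8, 11]  -> 2 point(s)
  x = 4: RHS = 11, y in [7, 12]  -> 2 point(s)
  x = 5: RHS = 1, y in [1, 18]  -> 2 point(s)
  x = 7: RHS = 1, y in [1, 18]  -> 2 point(s)
  x = 8: RHS = 4, y in [2, 17]  -> 2 point(s)
  x = 9: RHS = 17, y in [6, 13]  -> 2 point(s)
  x = 12: RHS = 5, y in [9, 10]  -> 2 point(s)
  x = 13: RHS = 4, y in [2, 17]  -> 2 point(s)
  x = 14: RHS = 5, y in [9, 10]  -> 2 point(s)
  x = 17: RHS = 4, y in [2, 17]  -> 2 point(s)
  x = 18: RHS = 16, y in [4, 15]  -> 2 point(s)
Affine points: 24. Add the point at infinity: total = 25.

#E(F_19) = 25


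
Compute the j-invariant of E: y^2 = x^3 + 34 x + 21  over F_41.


Delta = -16(4 a^3 + 27 b^2) mod 41 = 32
-1728 * (4 a)^3 = -1728 * (4*34)^3 mod 41 = 20
j = 20 * 32^(-1) mod 41 = 16

j = 16 (mod 41)


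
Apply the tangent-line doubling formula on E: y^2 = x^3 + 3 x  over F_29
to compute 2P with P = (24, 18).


Doubling: s = (3 x1^2 + a) / (2 y1)
s = (3*24^2 + 3) / (2*18) mod 29 = 7
x3 = s^2 - 2 x1 mod 29 = 7^2 - 2*24 = 1
y3 = s (x1 - x3) - y1 mod 29 = 7 * (24 - 1) - 18 = 27

2P = (1, 27)


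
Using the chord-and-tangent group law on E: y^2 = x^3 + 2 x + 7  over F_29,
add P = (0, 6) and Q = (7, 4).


P != Q, so use the chord formula.
s = (y2 - y1) / (x2 - x1) = (27) / (7) mod 29 = 8
x3 = s^2 - x1 - x2 mod 29 = 8^2 - 0 - 7 = 28
y3 = s (x1 - x3) - y1 mod 29 = 8 * (0 - 28) - 6 = 2

P + Q = (28, 2)


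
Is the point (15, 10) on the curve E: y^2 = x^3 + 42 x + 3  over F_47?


Check whether y^2 = x^3 + 42 x + 3 (mod 47) for (x, y) = (15, 10).
LHS: y^2 = 10^2 mod 47 = 6
RHS: x^3 + 42 x + 3 = 15^3 + 42*15 + 3 mod 47 = 13
LHS != RHS

No, not on the curve


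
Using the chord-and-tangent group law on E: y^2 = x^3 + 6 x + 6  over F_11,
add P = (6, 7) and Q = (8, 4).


P != Q, so use the chord formula.
s = (y2 - y1) / (x2 - x1) = (8) / (2) mod 11 = 4
x3 = s^2 - x1 - x2 mod 11 = 4^2 - 6 - 8 = 2
y3 = s (x1 - x3) - y1 mod 11 = 4 * (6 - 2) - 7 = 9

P + Q = (2, 9)


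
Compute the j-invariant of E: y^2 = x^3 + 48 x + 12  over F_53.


Delta = -16(4 a^3 + 27 b^2) mod 53 = 11
-1728 * (4 a)^3 = -1728 * (4*48)^3 mod 53 = 10
j = 10 * 11^(-1) mod 53 = 25

j = 25 (mod 53)


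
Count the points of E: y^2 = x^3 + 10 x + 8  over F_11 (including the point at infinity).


For each x in F_11, count y with y^2 = x^3 + 10 x + 8 mod 11:
  x = 2: RHS = 3, y in [5, 6]  -> 2 point(s)
  x = 6: RHS = 9, y in [3, 8]  -> 2 point(s)
  x = 7: RHS = 3, y in [5, 6]  -> 2 point(s)
Affine points: 6. Add the point at infinity: total = 7.

#E(F_11) = 7


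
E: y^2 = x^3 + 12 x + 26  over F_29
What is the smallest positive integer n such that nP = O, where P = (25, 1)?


Compute successive multiples of P until we hit O:
  1P = (25, 1)
  2P = (9, 15)
  3P = (8, 24)
  4P = (18, 10)
  5P = (6, 16)
  6P = (22, 18)
  7P = (27, 20)
  8P = (2, 0)
  ... (continuing to 16P)
  16P = O

ord(P) = 16


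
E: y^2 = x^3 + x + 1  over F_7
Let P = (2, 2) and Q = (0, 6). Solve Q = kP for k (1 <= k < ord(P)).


Enumerate multiples of P until we hit Q = (0, 6):
  1P = (2, 2)
  2P = (0, 1)
  3P = (0, 6)
Match found at i = 3.

k = 3


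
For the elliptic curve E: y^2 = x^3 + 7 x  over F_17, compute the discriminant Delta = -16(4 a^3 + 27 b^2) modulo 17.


4 a^3 + 27 b^2 = 4*7^3 + 27*0^2 = 1372 + 0 = 1372
Delta = -16 * (1372) = -21952
Delta mod 17 = 12

Delta = 12 (mod 17)


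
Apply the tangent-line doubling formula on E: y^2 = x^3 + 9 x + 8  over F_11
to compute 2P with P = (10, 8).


Doubling: s = (3 x1^2 + a) / (2 y1)
s = (3*10^2 + 9) / (2*8) mod 11 = 9
x3 = s^2 - 2 x1 mod 11 = 9^2 - 2*10 = 6
y3 = s (x1 - x3) - y1 mod 11 = 9 * (10 - 6) - 8 = 6

2P = (6, 6)


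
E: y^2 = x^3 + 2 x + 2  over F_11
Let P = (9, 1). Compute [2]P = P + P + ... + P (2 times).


k = 2 = 10_2 (binary, LSB first: 01)
Double-and-add from P = (9, 1):
  bit 0 = 0: acc unchanged = O
  bit 1 = 1: acc = O + (9, 10) = (9, 10)

2P = (9, 10)


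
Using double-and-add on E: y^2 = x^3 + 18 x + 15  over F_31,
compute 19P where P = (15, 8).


k = 19 = 10011_2 (binary, LSB first: 11001)
Double-and-add from P = (15, 8):
  bit 0 = 1: acc = O + (15, 8) = (15, 8)
  bit 1 = 1: acc = (15, 8) + (20, 6) = (16, 11)
  bit 2 = 0: acc unchanged = (16, 11)
  bit 3 = 0: acc unchanged = (16, 11)
  bit 4 = 1: acc = (16, 11) + (8, 12) = (23, 17)

19P = (23, 17)


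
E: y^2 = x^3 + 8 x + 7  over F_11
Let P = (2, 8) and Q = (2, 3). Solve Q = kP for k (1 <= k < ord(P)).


Enumerate multiples of P until we hit Q = (2, 3):
  1P = (2, 8)
  2P = (1, 7)
  3P = (9, 7)
  4P = (9, 4)
  5P = (1, 4)
  6P = (2, 3)
Match found at i = 6.

k = 6


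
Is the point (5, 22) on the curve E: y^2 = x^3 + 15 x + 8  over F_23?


Check whether y^2 = x^3 + 15 x + 8 (mod 23) for (x, y) = (5, 22).
LHS: y^2 = 22^2 mod 23 = 1
RHS: x^3 + 15 x + 8 = 5^3 + 15*5 + 8 mod 23 = 1
LHS = RHS

Yes, on the curve


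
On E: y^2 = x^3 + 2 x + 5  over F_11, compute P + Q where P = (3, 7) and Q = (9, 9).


P != Q, so use the chord formula.
s = (y2 - y1) / (x2 - x1) = (2) / (6) mod 11 = 4
x3 = s^2 - x1 - x2 mod 11 = 4^2 - 3 - 9 = 4
y3 = s (x1 - x3) - y1 mod 11 = 4 * (3 - 4) - 7 = 0

P + Q = (4, 0)


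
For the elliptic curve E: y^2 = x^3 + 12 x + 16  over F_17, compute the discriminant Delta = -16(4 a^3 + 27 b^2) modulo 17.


4 a^3 + 27 b^2 = 4*12^3 + 27*16^2 = 6912 + 6912 = 13824
Delta = -16 * (13824) = -221184
Delta mod 17 = 3

Delta = 3 (mod 17)


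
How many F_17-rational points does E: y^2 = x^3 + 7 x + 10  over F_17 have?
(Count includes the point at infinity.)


For each x in F_17, count y with y^2 = x^3 + 7 x + 10 mod 17:
  x = 1: RHS = 1, y in [1, 16]  -> 2 point(s)
  x = 2: RHS = 15, y in [7, 10]  -> 2 point(s)
  x = 4: RHS = 0, y in [0]  -> 1 point(s)
  x = 5: RHS = 0, y in [0]  -> 1 point(s)
  x = 6: RHS = 13, y in [8, 9]  -> 2 point(s)
  x = 8: RHS = 0, y in [0]  -> 1 point(s)
  x = 10: RHS = 9, y in [3, 14]  -> 2 point(s)
  x = 14: RHS = 13, y in [8, 9]  -> 2 point(s)
  x = 16: RHS = 2, y in [6, 11]  -> 2 point(s)
Affine points: 15. Add the point at infinity: total = 16.

#E(F_17) = 16


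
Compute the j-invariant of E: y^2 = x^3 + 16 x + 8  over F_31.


Delta = -16(4 a^3 + 27 b^2) mod 31 = 27
-1728 * (4 a)^3 = -1728 * (4*16)^3 mod 31 = 2
j = 2 * 27^(-1) mod 31 = 15

j = 15 (mod 31)


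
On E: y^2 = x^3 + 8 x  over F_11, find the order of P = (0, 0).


Compute successive multiples of P until we hit O:
  1P = (0, 0)
  2P = O

ord(P) = 2


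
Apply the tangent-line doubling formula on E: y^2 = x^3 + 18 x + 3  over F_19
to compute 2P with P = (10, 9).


Doubling: s = (3 x1^2 + a) / (2 y1)
s = (3*10^2 + 18) / (2*9) mod 19 = 5
x3 = s^2 - 2 x1 mod 19 = 5^2 - 2*10 = 5
y3 = s (x1 - x3) - y1 mod 19 = 5 * (10 - 5) - 9 = 16

2P = (5, 16)


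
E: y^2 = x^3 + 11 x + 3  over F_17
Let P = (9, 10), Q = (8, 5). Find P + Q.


P != Q, so use the chord formula.
s = (y2 - y1) / (x2 - x1) = (12) / (16) mod 17 = 5
x3 = s^2 - x1 - x2 mod 17 = 5^2 - 9 - 8 = 8
y3 = s (x1 - x3) - y1 mod 17 = 5 * (9 - 8) - 10 = 12

P + Q = (8, 12)


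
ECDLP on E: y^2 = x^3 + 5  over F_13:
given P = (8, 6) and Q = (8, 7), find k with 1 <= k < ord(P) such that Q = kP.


Enumerate multiples of P until we hit Q = (8, 7):
  1P = (8, 6)
  2P = (6, 0)
  3P = (8, 7)
Match found at i = 3.

k = 3


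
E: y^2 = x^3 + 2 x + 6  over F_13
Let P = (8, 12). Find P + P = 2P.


Doubling: s = (3 x1^2 + a) / (2 y1)
s = (3*8^2 + 2) / (2*12) mod 13 = 7
x3 = s^2 - 2 x1 mod 13 = 7^2 - 2*8 = 7
y3 = s (x1 - x3) - y1 mod 13 = 7 * (8 - 7) - 12 = 8

2P = (7, 8)


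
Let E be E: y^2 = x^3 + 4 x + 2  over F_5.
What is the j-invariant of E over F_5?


Delta = -16(4 a^3 + 27 b^2) mod 5 = 1
-1728 * (4 a)^3 = -1728 * (4*4)^3 mod 5 = 2
j = 2 * 1^(-1) mod 5 = 2

j = 2 (mod 5)


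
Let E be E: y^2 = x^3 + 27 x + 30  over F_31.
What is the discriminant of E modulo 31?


4 a^3 + 27 b^2 = 4*27^3 + 27*30^2 = 78732 + 24300 = 103032
Delta = -16 * (103032) = -1648512
Delta mod 31 = 6

Delta = 6 (mod 31)


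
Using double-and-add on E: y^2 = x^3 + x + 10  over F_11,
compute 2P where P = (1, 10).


k = 2 = 10_2 (binary, LSB first: 01)
Double-and-add from P = (1, 10):
  bit 0 = 0: acc unchanged = O
  bit 1 = 1: acc = O + (2, 3) = (2, 3)

2P = (2, 3)


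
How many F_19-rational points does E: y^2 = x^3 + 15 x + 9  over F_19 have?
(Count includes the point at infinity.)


For each x in F_19, count y with y^2 = x^3 + 15 x + 9 mod 19:
  x = 0: RHS = 9, y in [3, 16]  -> 2 point(s)
  x = 1: RHS = 6, y in [5, 14]  -> 2 point(s)
  x = 2: RHS = 9, y in [3, 16]  -> 2 point(s)
  x = 3: RHS = 5, y in [9, 10]  -> 2 point(s)
  x = 4: RHS = 0, y in [0]  -> 1 point(s)
  x = 5: RHS = 0, y in [0]  -> 1 point(s)
  x = 6: RHS = 11, y in [7, 12]  -> 2 point(s)
  x = 7: RHS = 1, y in [1, 18]  -> 2 point(s)
  x = 10: RHS = 0, y in [0]  -> 1 point(s)
  x = 11: RHS = 4, y in [2, 17]  -> 2 point(s)
  x = 12: RHS = 17, y in [6, 13]  -> 2 point(s)
  x = 13: RHS = 7, y in [8, 11]  -> 2 point(s)
  x = 17: RHS = 9, y in [3, 16]  -> 2 point(s)
Affine points: 23. Add the point at infinity: total = 24.

#E(F_19) = 24


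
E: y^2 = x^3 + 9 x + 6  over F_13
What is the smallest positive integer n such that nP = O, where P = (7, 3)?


Compute successive multiples of P until we hit O:
  1P = (7, 3)
  2P = (12, 10)
  3P = (10, 11)
  4P = (6, 4)
  5P = (1, 4)
  6P = (9, 6)
  7P = (9, 7)
  8P = (1, 9)
  ... (continuing to 13P)
  13P = O

ord(P) = 13


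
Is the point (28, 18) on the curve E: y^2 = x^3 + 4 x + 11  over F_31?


Check whether y^2 = x^3 + 4 x + 11 (mod 31) for (x, y) = (28, 18).
LHS: y^2 = 18^2 mod 31 = 14
RHS: x^3 + 4 x + 11 = 28^3 + 4*28 + 11 mod 31 = 3
LHS != RHS

No, not on the curve


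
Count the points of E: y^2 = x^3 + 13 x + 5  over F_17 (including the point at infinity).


For each x in F_17, count y with y^2 = x^3 + 13 x + 5 mod 17:
  x = 1: RHS = 2, y in [6, 11]  -> 2 point(s)
  x = 4: RHS = 2, y in [6, 11]  -> 2 point(s)
  x = 5: RHS = 8, y in [5, 12]  -> 2 point(s)
  x = 8: RHS = 9, y in [3, 14]  -> 2 point(s)
  x = 9: RHS = 1, y in [1, 16]  -> 2 point(s)
  x = 10: RHS = 13, y in [8, 9]  -> 2 point(s)
  x = 11: RHS = 0, y in [0]  -> 1 point(s)
  x = 12: RHS = 2, y in [6, 11]  -> 2 point(s)
  x = 13: RHS = 8, y in [5, 12]  -> 2 point(s)
  x = 16: RHS = 8, y in [5, 12]  -> 2 point(s)
Affine points: 19. Add the point at infinity: total = 20.

#E(F_17) = 20


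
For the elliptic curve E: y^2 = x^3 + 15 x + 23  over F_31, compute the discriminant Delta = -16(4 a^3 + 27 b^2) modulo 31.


4 a^3 + 27 b^2 = 4*15^3 + 27*23^2 = 13500 + 14283 = 27783
Delta = -16 * (27783) = -444528
Delta mod 31 = 12

Delta = 12 (mod 31)


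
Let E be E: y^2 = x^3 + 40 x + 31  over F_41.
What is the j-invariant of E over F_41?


Delta = -16(4 a^3 + 27 b^2) mod 41 = 37
-1728 * (4 a)^3 = -1728 * (4*40)^3 mod 41 = 15
j = 15 * 37^(-1) mod 41 = 27

j = 27 (mod 41)


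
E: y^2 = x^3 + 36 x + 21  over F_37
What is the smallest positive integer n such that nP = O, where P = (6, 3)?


Compute successive multiples of P until we hit O:
  1P = (6, 3)
  2P = (9, 36)
  3P = (32, 7)
  4P = (8, 28)
  5P = (22, 19)
  6P = (10, 30)
  7P = (18, 27)
  8P = (17, 12)
  ... (continuing to 49P)
  49P = O

ord(P) = 49


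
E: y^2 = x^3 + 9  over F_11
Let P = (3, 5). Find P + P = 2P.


Doubling: s = (3 x1^2 + a) / (2 y1)
s = (3*3^2 + 0) / (2*5) mod 11 = 6
x3 = s^2 - 2 x1 mod 11 = 6^2 - 2*3 = 8
y3 = s (x1 - x3) - y1 mod 11 = 6 * (3 - 8) - 5 = 9

2P = (8, 9)


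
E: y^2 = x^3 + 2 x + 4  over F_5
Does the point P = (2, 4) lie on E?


Check whether y^2 = x^3 + 2 x + 4 (mod 5) for (x, y) = (2, 4).
LHS: y^2 = 4^2 mod 5 = 1
RHS: x^3 + 2 x + 4 = 2^3 + 2*2 + 4 mod 5 = 1
LHS = RHS

Yes, on the curve


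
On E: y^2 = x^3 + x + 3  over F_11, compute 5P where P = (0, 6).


k = 5 = 101_2 (binary, LSB first: 101)
Double-and-add from P = (0, 6):
  bit 0 = 1: acc = O + (0, 6) = (0, 6)
  bit 1 = 0: acc unchanged = (0, 6)
  bit 2 = 1: acc = (0, 6) + (1, 7) = (0, 5)

5P = (0, 5)


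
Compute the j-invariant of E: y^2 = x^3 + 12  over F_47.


Delta = -16(4 a^3 + 27 b^2) mod 47 = 20
-1728 * (4 a)^3 = -1728 * (4*0)^3 mod 47 = 0
j = 0 * 20^(-1) mod 47 = 0

j = 0 (mod 47)


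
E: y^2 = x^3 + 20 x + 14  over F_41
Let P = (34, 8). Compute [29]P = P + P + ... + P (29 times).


k = 29 = 11101_2 (binary, LSB first: 10111)
Double-and-add from P = (34, 8):
  bit 0 = 1: acc = O + (34, 8) = (34, 8)
  bit 1 = 0: acc unchanged = (34, 8)
  bit 2 = 1: acc = (34, 8) + (2, 29) = (15, 9)
  bit 3 = 1: acc = (15, 9) + (16, 17) = (33, 11)
  bit 4 = 1: acc = (33, 11) + (14, 39) = (19, 18)

29P = (19, 18)


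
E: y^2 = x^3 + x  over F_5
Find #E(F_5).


For each x in F_5, count y with y^2 = x^3 + 1 x + 0 mod 5:
  x = 0: RHS = 0, y in [0]  -> 1 point(s)
  x = 2: RHS = 0, y in [0]  -> 1 point(s)
  x = 3: RHS = 0, y in [0]  -> 1 point(s)
Affine points: 3. Add the point at infinity: total = 4.

#E(F_5) = 4


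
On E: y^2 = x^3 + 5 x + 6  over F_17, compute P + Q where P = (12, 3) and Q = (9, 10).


P != Q, so use the chord formula.
s = (y2 - y1) / (x2 - x1) = (7) / (14) mod 17 = 9
x3 = s^2 - x1 - x2 mod 17 = 9^2 - 12 - 9 = 9
y3 = s (x1 - x3) - y1 mod 17 = 9 * (12 - 9) - 3 = 7

P + Q = (9, 7)


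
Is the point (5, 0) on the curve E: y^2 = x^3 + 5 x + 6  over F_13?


Check whether y^2 = x^3 + 5 x + 6 (mod 13) for (x, y) = (5, 0).
LHS: y^2 = 0^2 mod 13 = 0
RHS: x^3 + 5 x + 6 = 5^3 + 5*5 + 6 mod 13 = 0
LHS = RHS

Yes, on the curve


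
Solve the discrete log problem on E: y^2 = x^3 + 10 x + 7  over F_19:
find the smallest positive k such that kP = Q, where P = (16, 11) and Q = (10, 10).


Enumerate multiples of P until we hit Q = (10, 10):
  1P = (16, 11)
  2P = (4, 4)
  3P = (0, 11)
  4P = (3, 8)
  5P = (5, 12)
  6P = (9, 16)
  7P = (17, 6)
  8P = (11, 2)
  9P = (15, 6)
  10P = (13, 4)
  11P = (6, 6)
  12P = (2, 15)
  13P = (10, 9)
  14P = (10, 10)
Match found at i = 14.

k = 14


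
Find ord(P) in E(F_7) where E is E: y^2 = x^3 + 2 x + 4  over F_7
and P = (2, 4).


Compute successive multiples of P until we hit O:
  1P = (2, 4)
  2P = (3, 3)
  3P = (3, 4)
  4P = (2, 3)
  5P = O

ord(P) = 5


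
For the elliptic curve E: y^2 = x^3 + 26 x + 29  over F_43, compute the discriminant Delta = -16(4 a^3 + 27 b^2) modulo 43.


4 a^3 + 27 b^2 = 4*26^3 + 27*29^2 = 70304 + 22707 = 93011
Delta = -16 * (93011) = -1488176
Delta mod 43 = 11

Delta = 11 (mod 43)


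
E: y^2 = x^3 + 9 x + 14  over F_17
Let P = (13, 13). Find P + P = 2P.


Doubling: s = (3 x1^2 + a) / (2 y1)
s = (3*13^2 + 9) / (2*13) mod 17 = 12
x3 = s^2 - 2 x1 mod 17 = 12^2 - 2*13 = 16
y3 = s (x1 - x3) - y1 mod 17 = 12 * (13 - 16) - 13 = 2

2P = (16, 2)


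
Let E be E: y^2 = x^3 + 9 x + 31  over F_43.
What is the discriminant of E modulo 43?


4 a^3 + 27 b^2 = 4*9^3 + 27*31^2 = 2916 + 25947 = 28863
Delta = -16 * (28863) = -461808
Delta mod 43 = 12

Delta = 12 (mod 43)


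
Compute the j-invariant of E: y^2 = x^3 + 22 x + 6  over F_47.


Delta = -16(4 a^3 + 27 b^2) mod 47 = 33
-1728 * (4 a)^3 = -1728 * (4*22)^3 mod 47 = 21
j = 21 * 33^(-1) mod 47 = 22

j = 22 (mod 47)


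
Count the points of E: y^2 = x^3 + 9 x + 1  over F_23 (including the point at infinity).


For each x in F_23, count y with y^2 = x^3 + 9 x + 1 mod 23:
  x = 0: RHS = 1, y in [1, 22]  -> 2 point(s)
  x = 2: RHS = 4, y in [2, 21]  -> 2 point(s)
  x = 3: RHS = 9, y in [3, 20]  -> 2 point(s)
  x = 4: RHS = 9, y in [3, 20]  -> 2 point(s)
  x = 6: RHS = 18, y in [8, 15]  -> 2 point(s)
  x = 7: RHS = 16, y in [4, 19]  -> 2 point(s)
  x = 9: RHS = 6, y in [11, 12]  -> 2 point(s)
  x = 16: RHS = 9, y in [3, 20]  -> 2 point(s)
  x = 19: RHS = 16, y in [4, 19]  -> 2 point(s)
  x = 20: RHS = 16, y in [4, 19]  -> 2 point(s)
Affine points: 20. Add the point at infinity: total = 21.

#E(F_23) = 21


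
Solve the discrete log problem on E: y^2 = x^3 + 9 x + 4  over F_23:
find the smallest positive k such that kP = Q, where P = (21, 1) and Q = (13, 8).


Enumerate multiples of P until we hit Q = (13, 8):
  1P = (21, 1)
  2P = (5, 6)
  3P = (13, 8)
Match found at i = 3.

k = 3


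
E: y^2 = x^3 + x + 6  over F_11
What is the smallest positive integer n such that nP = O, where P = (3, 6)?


Compute successive multiples of P until we hit O:
  1P = (3, 6)
  2P = (8, 8)
  3P = (5, 2)
  4P = (7, 2)
  5P = (2, 4)
  6P = (10, 2)
  7P = (10, 9)
  8P = (2, 7)
  ... (continuing to 13P)
  13P = O

ord(P) = 13


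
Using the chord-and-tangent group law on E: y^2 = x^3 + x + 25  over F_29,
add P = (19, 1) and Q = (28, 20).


P != Q, so use the chord formula.
s = (y2 - y1) / (x2 - x1) = (19) / (9) mod 29 = 15
x3 = s^2 - x1 - x2 mod 29 = 15^2 - 19 - 28 = 4
y3 = s (x1 - x3) - y1 mod 29 = 15 * (19 - 4) - 1 = 21

P + Q = (4, 21)


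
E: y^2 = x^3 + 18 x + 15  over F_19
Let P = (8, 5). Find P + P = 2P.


Doubling: s = (3 x1^2 + a) / (2 y1)
s = (3*8^2 + 18) / (2*5) mod 19 = 2
x3 = s^2 - 2 x1 mod 19 = 2^2 - 2*8 = 7
y3 = s (x1 - x3) - y1 mod 19 = 2 * (8 - 7) - 5 = 16

2P = (7, 16)


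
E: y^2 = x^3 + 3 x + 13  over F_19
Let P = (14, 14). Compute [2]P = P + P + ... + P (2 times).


k = 2 = 10_2 (binary, LSB first: 01)
Double-and-add from P = (14, 14):
  bit 0 = 0: acc unchanged = O
  bit 1 = 1: acc = O + (7, 15) = (7, 15)

2P = (7, 15)


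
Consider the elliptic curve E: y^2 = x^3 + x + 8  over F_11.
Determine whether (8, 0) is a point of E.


Check whether y^2 = x^3 + 1 x + 8 (mod 11) for (x, y) = (8, 0).
LHS: y^2 = 0^2 mod 11 = 0
RHS: x^3 + 1 x + 8 = 8^3 + 1*8 + 8 mod 11 = 0
LHS = RHS

Yes, on the curve


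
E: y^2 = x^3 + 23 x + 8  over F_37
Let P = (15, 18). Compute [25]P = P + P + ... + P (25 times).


k = 25 = 11001_2 (binary, LSB first: 10011)
Double-and-add from P = (15, 18):
  bit 0 = 1: acc = O + (15, 18) = (15, 18)
  bit 1 = 0: acc unchanged = (15, 18)
  bit 2 = 0: acc unchanged = (15, 18)
  bit 3 = 1: acc = (15, 18) + (21, 24) = (2, 32)
  bit 4 = 1: acc = (2, 32) + (22, 5) = (4, 4)

25P = (4, 4)


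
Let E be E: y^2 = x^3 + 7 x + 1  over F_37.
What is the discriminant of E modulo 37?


4 a^3 + 27 b^2 = 4*7^3 + 27*1^2 = 1372 + 27 = 1399
Delta = -16 * (1399) = -22384
Delta mod 37 = 1

Delta = 1 (mod 37)


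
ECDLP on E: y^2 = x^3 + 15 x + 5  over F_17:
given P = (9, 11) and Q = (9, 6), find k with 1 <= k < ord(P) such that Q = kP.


Enumerate multiples of P until we hit Q = (9, 6):
  1P = (9, 11)
  2P = (15, 16)
  3P = (14, 16)
  4P = (12, 3)
  5P = (5, 1)
  6P = (5, 16)
  7P = (12, 14)
  8P = (14, 1)
  9P = (15, 1)
  10P = (9, 6)
Match found at i = 10.

k = 10


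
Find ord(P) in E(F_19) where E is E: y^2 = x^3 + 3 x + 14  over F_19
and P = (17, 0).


Compute successive multiples of P until we hit O:
  1P = (17, 0)
  2P = O

ord(P) = 2


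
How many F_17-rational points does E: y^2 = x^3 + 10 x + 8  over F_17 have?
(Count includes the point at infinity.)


For each x in F_17, count y with y^2 = x^3 + 10 x + 8 mod 17:
  x = 0: RHS = 8, y in [5, 12]  -> 2 point(s)
  x = 1: RHS = 2, y in [6, 11]  -> 2 point(s)
  x = 2: RHS = 2, y in [6, 11]  -> 2 point(s)
  x = 5: RHS = 13, y in [8, 9]  -> 2 point(s)
  x = 7: RHS = 13, y in [8, 9]  -> 2 point(s)
  x = 11: RHS = 4, y in [2, 15]  -> 2 point(s)
  x = 14: RHS = 2, y in [6, 11]  -> 2 point(s)
Affine points: 14. Add the point at infinity: total = 15.

#E(F_17) = 15


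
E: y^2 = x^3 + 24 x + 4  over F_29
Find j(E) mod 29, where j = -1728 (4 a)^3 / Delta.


Delta = -16(4 a^3 + 27 b^2) mod 29 = 15
-1728 * (4 a)^3 = -1728 * (4*24)^3 mod 29 = 19
j = 19 * 15^(-1) mod 29 = 9

j = 9 (mod 29)


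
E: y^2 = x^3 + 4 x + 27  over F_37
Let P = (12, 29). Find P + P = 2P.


Doubling: s = (3 x1^2 + a) / (2 y1)
s = (3*12^2 + 4) / (2*29) mod 37 = 19
x3 = s^2 - 2 x1 mod 37 = 19^2 - 2*12 = 4
y3 = s (x1 - x3) - y1 mod 37 = 19 * (12 - 4) - 29 = 12

2P = (4, 12)


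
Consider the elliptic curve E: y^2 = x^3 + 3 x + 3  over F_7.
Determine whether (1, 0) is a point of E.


Check whether y^2 = x^3 + 3 x + 3 (mod 7) for (x, y) = (1, 0).
LHS: y^2 = 0^2 mod 7 = 0
RHS: x^3 + 3 x + 3 = 1^3 + 3*1 + 3 mod 7 = 0
LHS = RHS

Yes, on the curve


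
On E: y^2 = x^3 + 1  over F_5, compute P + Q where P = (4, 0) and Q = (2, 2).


P != Q, so use the chord formula.
s = (y2 - y1) / (x2 - x1) = (2) / (3) mod 5 = 4
x3 = s^2 - x1 - x2 mod 5 = 4^2 - 4 - 2 = 0
y3 = s (x1 - x3) - y1 mod 5 = 4 * (4 - 0) - 0 = 1

P + Q = (0, 1)


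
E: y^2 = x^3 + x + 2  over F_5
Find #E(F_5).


For each x in F_5, count y with y^2 = x^3 + 1 x + 2 mod 5:
  x = 1: RHS = 4, y in [2, 3]  -> 2 point(s)
  x = 4: RHS = 0, y in [0]  -> 1 point(s)
Affine points: 3. Add the point at infinity: total = 4.

#E(F_5) = 4


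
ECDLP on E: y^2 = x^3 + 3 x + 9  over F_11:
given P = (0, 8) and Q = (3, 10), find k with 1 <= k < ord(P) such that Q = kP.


Enumerate multiples of P until we hit Q = (3, 10):
  1P = (0, 8)
  2P = (3, 10)
Match found at i = 2.

k = 2


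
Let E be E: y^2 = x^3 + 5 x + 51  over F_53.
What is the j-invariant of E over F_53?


Delta = -16(4 a^3 + 27 b^2) mod 53 = 24
-1728 * (4 a)^3 = -1728 * (4*5)^3 mod 53 = 43
j = 43 * 24^(-1) mod 53 = 4

j = 4 (mod 53)


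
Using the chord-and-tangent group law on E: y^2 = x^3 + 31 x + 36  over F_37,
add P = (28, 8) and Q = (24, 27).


P != Q, so use the chord formula.
s = (y2 - y1) / (x2 - x1) = (19) / (33) mod 37 = 23
x3 = s^2 - x1 - x2 mod 37 = 23^2 - 28 - 24 = 33
y3 = s (x1 - x3) - y1 mod 37 = 23 * (28 - 33) - 8 = 25

P + Q = (33, 25)


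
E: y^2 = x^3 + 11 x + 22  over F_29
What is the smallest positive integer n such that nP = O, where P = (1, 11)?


Compute successive multiples of P until we hit O:
  1P = (1, 11)
  2P = (2, 20)
  3P = (20, 21)
  4P = (9, 26)
  5P = (13, 10)
  6P = (14, 7)
  7P = (5, 17)
  8P = (18, 7)
  ... (continuing to 39P)
  39P = O

ord(P) = 39


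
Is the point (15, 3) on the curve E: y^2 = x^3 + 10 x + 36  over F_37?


Check whether y^2 = x^3 + 10 x + 36 (mod 37) for (x, y) = (15, 3).
LHS: y^2 = 3^2 mod 37 = 9
RHS: x^3 + 10 x + 36 = 15^3 + 10*15 + 36 mod 37 = 9
LHS = RHS

Yes, on the curve
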